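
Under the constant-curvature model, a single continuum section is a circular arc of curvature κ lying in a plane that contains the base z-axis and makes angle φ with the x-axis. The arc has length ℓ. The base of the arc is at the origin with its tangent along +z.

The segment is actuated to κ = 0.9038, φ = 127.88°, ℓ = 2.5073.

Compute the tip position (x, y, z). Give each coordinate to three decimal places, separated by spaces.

-1.115 1.433 0.850

θ = κ·ℓ = 0.9038 × 2.5073 = 2.26610 rad
ρ = (1 − cos θ)/κ = (1 − -0.64062)/0.9038 = 1.81524
z = sin θ / κ = 0.76786/0.9038 = 0.84959
x = ρ cos φ = 1.81524 × cos(127.88°) = -1.11458
y = ρ sin φ = 1.81524 × sin(127.88°) = 1.43277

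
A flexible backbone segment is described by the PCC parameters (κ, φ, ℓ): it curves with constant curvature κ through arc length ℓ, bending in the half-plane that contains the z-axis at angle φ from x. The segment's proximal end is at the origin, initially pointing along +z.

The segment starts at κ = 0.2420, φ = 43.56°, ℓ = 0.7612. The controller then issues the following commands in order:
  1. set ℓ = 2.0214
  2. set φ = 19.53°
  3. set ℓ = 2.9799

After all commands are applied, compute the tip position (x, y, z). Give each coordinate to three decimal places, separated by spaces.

0.970 0.344 2.728

initial: κ=0.2420, φ=43.56°, ℓ=0.7612
cmd 1: set ℓ=2.0214 → (κ,φ,ℓ)=(0.2420,43.56°,2.0214) → tip=(0.3512,0.3340,1.9417)
cmd 2: set φ=19.53° → (κ,φ,ℓ)=(0.2420,19.53°,2.0214) → tip=(0.4567,0.1620,1.9417)
cmd 3: set ℓ=2.9799 → (κ,φ,ℓ)=(0.2420,19.53°,2.9799) → tip=(0.9695,0.3439,2.7283)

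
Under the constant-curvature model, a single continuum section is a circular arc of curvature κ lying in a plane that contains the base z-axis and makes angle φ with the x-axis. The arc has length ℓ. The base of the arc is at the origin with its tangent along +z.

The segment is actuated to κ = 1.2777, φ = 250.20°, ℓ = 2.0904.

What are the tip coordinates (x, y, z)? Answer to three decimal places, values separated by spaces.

θ = κ·ℓ = 1.2777 × 2.0904 = 2.67090 rad
ρ = (1 − cos θ)/κ = (1 − -0.89126)/1.2777 = 1.48020
z = sin θ / κ = 0.45350/1.2777 = 0.35493
x = ρ cos φ = 1.48020 × cos(250.20°) = -0.50140
y = ρ sin φ = 1.48020 × sin(250.20°) = -1.39270

-0.501 -1.393 0.355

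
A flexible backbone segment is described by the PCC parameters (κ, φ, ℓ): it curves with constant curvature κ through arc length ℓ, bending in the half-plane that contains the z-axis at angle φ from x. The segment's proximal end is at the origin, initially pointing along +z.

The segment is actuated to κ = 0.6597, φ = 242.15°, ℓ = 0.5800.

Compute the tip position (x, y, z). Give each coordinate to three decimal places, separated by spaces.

-0.051 -0.097 0.566

θ = κ·ℓ = 0.6597 × 0.5800 = 0.38263 rad
ρ = (1 − cos θ)/κ = (1 − 0.92769)/0.6597 = 0.10961
z = sin θ / κ = 0.37336/0.6597 = 0.56595
x = ρ cos φ = 0.10961 × cos(242.15°) = -0.05121
y = ρ sin φ = 0.10961 × sin(242.15°) = -0.09692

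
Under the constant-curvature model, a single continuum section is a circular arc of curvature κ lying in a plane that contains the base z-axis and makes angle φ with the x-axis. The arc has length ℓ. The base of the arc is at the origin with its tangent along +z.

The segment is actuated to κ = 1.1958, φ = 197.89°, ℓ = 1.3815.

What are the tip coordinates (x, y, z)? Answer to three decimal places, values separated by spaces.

-0.860 -0.278 0.834

θ = κ·ℓ = 1.1958 × 1.3815 = 1.65200 rad
ρ = (1 − cos θ)/κ = (1 − -0.08111)/1.1958 = 0.90409
z = sin θ / κ = 0.99670/1.1958 = 0.83350
x = ρ cos φ = 0.90409 × cos(197.89°) = -0.86038
y = ρ sin φ = 0.90409 × sin(197.89°) = -0.27773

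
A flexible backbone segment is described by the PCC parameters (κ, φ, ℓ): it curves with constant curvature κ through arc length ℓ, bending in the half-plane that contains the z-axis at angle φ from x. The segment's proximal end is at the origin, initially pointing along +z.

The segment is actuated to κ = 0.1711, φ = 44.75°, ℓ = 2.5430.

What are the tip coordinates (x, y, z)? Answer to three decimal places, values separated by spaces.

θ = κ·ℓ = 0.1711 × 2.5430 = 0.43511 rad
ρ = (1 − cos θ)/κ = (1 − 0.90682)/0.1711 = 0.54457
z = sin θ / κ = 0.42151/0.1711 = 2.46352
x = ρ cos φ = 0.54457 × cos(44.75°) = 0.38674
y = ρ sin φ = 0.54457 × sin(44.75°) = 0.38338

0.387 0.383 2.464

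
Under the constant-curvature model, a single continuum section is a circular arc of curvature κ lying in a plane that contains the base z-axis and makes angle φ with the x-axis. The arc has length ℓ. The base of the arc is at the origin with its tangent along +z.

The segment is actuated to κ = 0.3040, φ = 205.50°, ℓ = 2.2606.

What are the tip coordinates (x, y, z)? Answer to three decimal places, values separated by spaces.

θ = κ·ℓ = 0.3040 × 2.2606 = 0.68722 rad
ρ = (1 − cos θ)/κ = (1 − 0.77301)/0.3040 = 0.74667
z = sin θ / κ = 0.63439/0.3040 = 2.08682
x = ρ cos φ = 0.74667 × cos(205.50°) = -0.67394
y = ρ sin φ = 0.74667 × sin(205.50°) = -0.32145

-0.674 -0.321 2.087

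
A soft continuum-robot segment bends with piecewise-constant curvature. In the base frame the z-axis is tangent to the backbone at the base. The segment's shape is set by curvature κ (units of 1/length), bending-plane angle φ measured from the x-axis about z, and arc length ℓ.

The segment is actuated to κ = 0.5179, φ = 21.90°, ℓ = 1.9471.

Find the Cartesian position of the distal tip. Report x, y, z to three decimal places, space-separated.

θ = κ·ℓ = 0.5179 × 1.9471 = 1.00840 rad
ρ = (1 − cos θ)/κ = (1 − 0.53321)/0.5179 = 0.90131
z = sin θ / κ = 0.84598/0.5179 = 1.63348
x = ρ cos φ = 0.90131 × cos(21.90°) = 0.83627
y = ρ sin φ = 0.90131 × sin(21.90°) = 0.33618

0.836 0.336 1.633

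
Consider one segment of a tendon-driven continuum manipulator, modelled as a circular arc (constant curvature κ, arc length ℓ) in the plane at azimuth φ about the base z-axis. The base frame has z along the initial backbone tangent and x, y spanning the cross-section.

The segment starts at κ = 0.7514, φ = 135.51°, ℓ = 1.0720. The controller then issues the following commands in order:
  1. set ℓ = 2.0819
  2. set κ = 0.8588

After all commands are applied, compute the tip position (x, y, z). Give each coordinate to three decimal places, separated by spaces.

-1.010 0.992 1.137

initial: κ=0.7514, φ=135.51°, ℓ=1.0720
cmd 1: set ℓ=2.0819 → (κ,φ,ℓ)=(0.7514,135.51°,2.0819) → tip=(-0.9433,0.9266,1.3308)
cmd 2: set κ=0.8588 → (κ,φ,ℓ)=(0.8588,135.51°,2.0819) → tip=(-1.0096,0.9918,1.1371)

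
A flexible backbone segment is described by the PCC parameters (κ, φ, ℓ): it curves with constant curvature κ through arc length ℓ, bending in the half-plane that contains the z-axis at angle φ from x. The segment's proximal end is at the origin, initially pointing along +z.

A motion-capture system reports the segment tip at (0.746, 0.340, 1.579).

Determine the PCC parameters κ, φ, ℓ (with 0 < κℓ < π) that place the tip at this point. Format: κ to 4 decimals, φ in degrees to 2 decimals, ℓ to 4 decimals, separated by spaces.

0.5180 24.50 1.8490

ρ = √(x²+y²) = √(0.746² + 0.340²) = 0.81983
φ = atan2(y, x) mod 360° = atan2(0.340, 0.746) = 24.5018°
|p|² = ρ² + z² = 0.81983² + 1.579² = 3.16536
κ = 2ρ / |p|² = 2×0.81983 / 3.16536 = 0.51800
θ = 2·atan2(ρ, z) = 2·atan2(0.81983, 1.579) = 0.95779 rad
ℓ = θ/κ = 0.95779/0.51800 = 1.84901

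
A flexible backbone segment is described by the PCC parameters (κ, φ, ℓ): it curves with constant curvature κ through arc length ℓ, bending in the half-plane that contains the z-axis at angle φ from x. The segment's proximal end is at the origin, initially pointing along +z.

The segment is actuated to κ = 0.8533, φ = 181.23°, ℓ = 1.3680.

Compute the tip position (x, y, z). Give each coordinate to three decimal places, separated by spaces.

θ = κ·ℓ = 0.8533 × 1.3680 = 1.16731 rad
ρ = (1 − cos θ)/κ = (1 − 0.39262)/0.8533 = 0.71180
z = sin θ / κ = 0.91970/0.8533 = 1.07781
x = ρ cos φ = 0.71180 × cos(181.23°) = -0.71163
y = ρ sin φ = 0.71180 × sin(181.23°) = -0.01528

-0.712 -0.015 1.078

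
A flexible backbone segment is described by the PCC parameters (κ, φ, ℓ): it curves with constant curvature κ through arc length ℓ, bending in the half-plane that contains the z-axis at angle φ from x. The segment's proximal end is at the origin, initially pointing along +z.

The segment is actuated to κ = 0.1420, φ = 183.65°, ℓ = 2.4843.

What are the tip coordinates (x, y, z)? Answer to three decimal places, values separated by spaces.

-0.433 -0.028 2.433

θ = κ·ℓ = 0.1420 × 2.4843 = 0.35277 rad
ρ = (1 − cos θ)/κ = (1 − 0.93842)/0.1420 = 0.43367
z = sin θ / κ = 0.34550/0.1420 = 2.43309
x = ρ cos φ = 0.43367 × cos(183.65°) = -0.43279
y = ρ sin φ = 0.43367 × sin(183.65°) = -0.02761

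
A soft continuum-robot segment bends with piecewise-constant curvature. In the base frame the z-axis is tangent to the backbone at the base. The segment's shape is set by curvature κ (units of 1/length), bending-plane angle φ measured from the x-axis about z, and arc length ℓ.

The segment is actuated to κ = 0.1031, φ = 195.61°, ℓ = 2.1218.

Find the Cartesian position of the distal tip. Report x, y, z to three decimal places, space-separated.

θ = κ·ℓ = 0.1031 × 2.1218 = 0.21876 rad
ρ = (1 − cos θ)/κ = (1 − 0.97617)/0.1031 = 0.23116
z = sin θ / κ = 0.21702/0.1031 = 2.10492
x = ρ cos φ = 0.23116 × cos(195.61°) = -0.22263
y = ρ sin φ = 0.23116 × sin(195.61°) = -0.06220

-0.223 -0.062 2.105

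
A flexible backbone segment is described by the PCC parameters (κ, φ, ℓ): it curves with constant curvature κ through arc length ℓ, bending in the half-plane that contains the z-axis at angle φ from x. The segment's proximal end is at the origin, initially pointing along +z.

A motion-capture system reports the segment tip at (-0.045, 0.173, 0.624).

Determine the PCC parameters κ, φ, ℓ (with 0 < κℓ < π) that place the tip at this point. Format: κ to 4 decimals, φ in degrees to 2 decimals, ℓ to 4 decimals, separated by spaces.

ρ = √(x²+y²) = √(-0.045² + 0.173²) = 0.17876
φ = atan2(y, x) mod 360° = atan2(0.173, -0.045) = 104.5804°
|p|² = ρ² + z² = 0.17876² + 0.624² = 0.42133
κ = 2ρ / |p|² = 2×0.17876 / 0.42133 = 0.84854
θ = 2·atan2(ρ, z) = 2·atan2(0.17876, 0.624) = 0.55800 rad
ℓ = θ/κ = 0.55800/0.84854 = 0.65760

0.8485 104.58 0.6576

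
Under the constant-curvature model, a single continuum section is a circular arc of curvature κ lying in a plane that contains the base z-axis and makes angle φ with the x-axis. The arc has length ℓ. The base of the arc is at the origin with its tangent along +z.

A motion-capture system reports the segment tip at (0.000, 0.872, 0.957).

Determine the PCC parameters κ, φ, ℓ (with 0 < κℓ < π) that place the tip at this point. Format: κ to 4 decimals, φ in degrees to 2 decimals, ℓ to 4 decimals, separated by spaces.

1.0404 90.00 1.4205

ρ = √(x²+y²) = √(0.000² + 0.872²) = 0.87200
φ = atan2(y, x) mod 360° = atan2(0.872, 0.000) = 90.0000°
|p|² = ρ² + z² = 0.87200² + 0.957² = 1.67623
κ = 2ρ / |p|² = 2×0.87200 / 1.67623 = 1.04043
θ = 2·atan2(ρ, z) = 2·atan2(0.87200, 0.957) = 1.47792 rad
ℓ = θ/κ = 1.47792/1.04043 = 1.42049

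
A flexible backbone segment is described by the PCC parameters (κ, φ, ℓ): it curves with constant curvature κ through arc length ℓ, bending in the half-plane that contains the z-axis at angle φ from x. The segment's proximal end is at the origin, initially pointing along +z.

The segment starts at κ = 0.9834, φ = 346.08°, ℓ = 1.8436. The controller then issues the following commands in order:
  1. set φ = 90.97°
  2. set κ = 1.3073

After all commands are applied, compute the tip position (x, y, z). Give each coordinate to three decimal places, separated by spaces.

-0.023 1.334 0.511

initial: κ=0.9834, φ=346.08°, ℓ=1.8436
cmd 1: set φ=90.97° → (κ,φ,ℓ)=(0.9834,90.97°,1.8436) → tip=(-0.0213,1.2606,0.9872)
cmd 2: set κ=1.3073 → (κ,φ,ℓ)=(1.3073,90.97°,1.8436) → tip=(-0.0226,1.3340,0.5109)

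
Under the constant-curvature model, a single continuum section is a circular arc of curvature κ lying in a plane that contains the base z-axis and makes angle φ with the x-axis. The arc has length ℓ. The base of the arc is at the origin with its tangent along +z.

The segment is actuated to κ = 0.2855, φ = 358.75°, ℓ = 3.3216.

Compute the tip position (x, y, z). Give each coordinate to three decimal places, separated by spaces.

θ = κ·ℓ = 0.2855 × 3.3216 = 0.94832 rad
ρ = (1 − cos θ)/κ = (1 − 0.58305)/0.2855 = 1.46042
z = sin θ / κ = 0.81244/0.2855 = 2.84566
x = ρ cos φ = 1.46042 × cos(358.75°) = 1.46007
y = ρ sin φ = 1.46042 × sin(358.75°) = -0.03186

1.460 -0.032 2.846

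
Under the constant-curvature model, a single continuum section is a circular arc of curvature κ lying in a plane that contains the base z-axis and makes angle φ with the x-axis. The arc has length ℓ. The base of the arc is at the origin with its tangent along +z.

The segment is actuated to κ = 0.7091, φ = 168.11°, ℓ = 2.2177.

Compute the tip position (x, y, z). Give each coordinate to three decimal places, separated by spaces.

θ = κ·ℓ = 0.7091 × 2.2177 = 1.57257 rad
ρ = (1 − cos θ)/κ = (1 − -0.00177)/0.7091 = 1.41274
z = sin θ / κ = 1.00000/0.7091 = 1.41024
x = ρ cos φ = 1.41274 × cos(168.11°) = -1.38243
y = ρ sin φ = 1.41274 × sin(168.11°) = 0.29107

-1.382 0.291 1.410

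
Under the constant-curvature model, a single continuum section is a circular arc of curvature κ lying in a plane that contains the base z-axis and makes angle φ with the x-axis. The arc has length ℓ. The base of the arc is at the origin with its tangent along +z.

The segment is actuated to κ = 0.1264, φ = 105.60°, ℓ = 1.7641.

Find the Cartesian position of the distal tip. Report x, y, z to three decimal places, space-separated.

-0.053 0.189 1.750

θ = κ·ℓ = 0.1264 × 1.7641 = 0.22298 rad
ρ = (1 − cos θ)/κ = (1 − 0.97524)/0.1264 = 0.19587
z = sin θ / κ = 0.22114/0.1264 = 1.74952
x = ρ cos φ = 0.19587 × cos(105.60°) = -0.05267
y = ρ sin φ = 0.19587 × sin(105.60°) = 0.18865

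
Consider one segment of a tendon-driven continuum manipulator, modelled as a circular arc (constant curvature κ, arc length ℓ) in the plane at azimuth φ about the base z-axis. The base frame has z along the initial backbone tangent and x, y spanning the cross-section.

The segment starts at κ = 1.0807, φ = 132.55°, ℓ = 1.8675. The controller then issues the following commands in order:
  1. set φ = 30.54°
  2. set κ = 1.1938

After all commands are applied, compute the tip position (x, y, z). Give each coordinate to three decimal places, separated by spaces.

initial: κ=1.0807, φ=132.55°, ℓ=1.8675
cmd 1: set φ=30.54° → (κ,φ,ℓ)=(1.0807,30.54°,1.8675) → tip=(1.1418,0.6736,0.8342)
cmd 2: set κ=1.1938 → (κ,φ,ℓ)=(1.1938,30.54°,1.8675) → tip=(1.1630,0.6862,0.6625)

1.163 0.686 0.662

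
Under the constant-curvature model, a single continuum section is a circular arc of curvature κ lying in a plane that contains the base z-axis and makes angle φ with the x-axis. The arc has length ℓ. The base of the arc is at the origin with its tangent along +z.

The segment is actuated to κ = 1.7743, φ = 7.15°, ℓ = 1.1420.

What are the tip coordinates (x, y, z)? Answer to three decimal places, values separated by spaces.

0.805 0.101 0.506

θ = κ·ℓ = 1.7743 × 1.1420 = 2.02625 rad
ρ = (1 − cos θ)/κ = (1 − -0.43987)/1.7743 = 0.81151
z = sin θ / κ = 0.89806/1.7743 = 0.50615
x = ρ cos φ = 0.81151 × cos(7.15°) = 0.80520
y = ρ sin φ = 0.81151 × sin(7.15°) = 0.10101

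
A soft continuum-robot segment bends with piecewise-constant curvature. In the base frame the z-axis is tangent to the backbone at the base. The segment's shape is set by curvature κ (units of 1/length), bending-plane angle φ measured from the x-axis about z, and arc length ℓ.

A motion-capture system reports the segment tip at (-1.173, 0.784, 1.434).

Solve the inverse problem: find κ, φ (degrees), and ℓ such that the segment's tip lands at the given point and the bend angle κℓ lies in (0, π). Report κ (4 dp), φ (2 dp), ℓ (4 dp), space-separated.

ρ = √(x²+y²) = √(-1.173² + 0.784²) = 1.41088
φ = atan2(y, x) mod 360° = atan2(0.784, -1.173) = 146.2424°
|p|² = ρ² + z² = 1.41088² + 1.434² = 4.04694
κ = 2ρ / |p|² = 2×1.41088 / 4.04694 = 0.69726
θ = 2·atan2(ρ, z) = 2·atan2(1.41088, 1.434) = 1.55454 rad
ℓ = θ/κ = 1.55454/0.69726 = 2.22951

0.6973 146.24 2.2295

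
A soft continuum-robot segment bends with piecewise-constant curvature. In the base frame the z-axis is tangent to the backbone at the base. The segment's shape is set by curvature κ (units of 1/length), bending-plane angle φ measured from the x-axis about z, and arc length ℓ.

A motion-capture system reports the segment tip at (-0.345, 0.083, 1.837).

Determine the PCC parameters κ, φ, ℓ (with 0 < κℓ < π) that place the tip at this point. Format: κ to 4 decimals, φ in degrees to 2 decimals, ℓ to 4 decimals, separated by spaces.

ρ = √(x²+y²) = √(-0.345² + 0.083²) = 0.35484
φ = atan2(y, x) mod 360° = atan2(0.083, -0.345) = 166.4729°
|p|² = ρ² + z² = 0.35484² + 1.837² = 3.50048
κ = 2ρ / |p|² = 2×0.35484 / 3.50048 = 0.20274
θ = 2·atan2(ρ, z) = 2·atan2(0.35484, 1.837) = 0.38163 rad
ℓ = θ/κ = 0.38163/0.20274 = 1.88236

0.2027 166.47 1.8824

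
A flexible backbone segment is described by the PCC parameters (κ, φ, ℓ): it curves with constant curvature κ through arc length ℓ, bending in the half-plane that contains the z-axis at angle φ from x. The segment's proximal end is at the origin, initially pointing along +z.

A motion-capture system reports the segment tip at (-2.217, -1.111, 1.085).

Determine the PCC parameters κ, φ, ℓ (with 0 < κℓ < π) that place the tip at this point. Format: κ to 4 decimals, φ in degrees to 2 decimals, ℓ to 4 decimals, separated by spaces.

0.6769 206.62 3.4224

ρ = √(x²+y²) = √(-2.217² + -1.111²) = 2.47980
φ = atan2(y, x) mod 360° = atan2(-1.111, -2.217) = 206.6167°
|p|² = ρ² + z² = 2.47980² + 1.085² = 7.32664
κ = 2ρ / |p|² = 2×2.47980 / 7.32664 = 0.67693
θ = 2·atan2(ρ, z) = 2·atan2(2.47980, 1.085) = 2.31671 rad
ℓ = θ/κ = 2.31671/0.67693 = 3.42239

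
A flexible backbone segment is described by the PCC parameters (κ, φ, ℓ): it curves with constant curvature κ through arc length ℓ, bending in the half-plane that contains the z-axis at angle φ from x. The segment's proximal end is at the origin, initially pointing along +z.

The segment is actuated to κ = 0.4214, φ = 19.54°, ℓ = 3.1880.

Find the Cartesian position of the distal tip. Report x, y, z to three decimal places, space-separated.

θ = κ·ℓ = 0.4214 × 3.1880 = 1.34342 rad
ρ = (1 − cos θ)/κ = (1 − 0.22542)/0.4214 = 1.83811
z = sin θ / κ = 0.97426/0.4214 = 2.31196
x = ρ cos φ = 1.83811 × cos(19.54°) = 1.73225
y = ρ sin φ = 1.83811 × sin(19.54°) = 0.61478

1.732 0.615 2.312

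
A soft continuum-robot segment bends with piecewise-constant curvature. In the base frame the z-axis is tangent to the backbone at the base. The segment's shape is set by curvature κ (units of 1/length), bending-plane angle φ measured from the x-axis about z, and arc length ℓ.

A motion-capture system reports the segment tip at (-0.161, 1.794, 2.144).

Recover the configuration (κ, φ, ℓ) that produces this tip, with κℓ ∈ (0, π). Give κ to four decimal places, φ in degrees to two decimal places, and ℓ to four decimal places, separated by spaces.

0.4594 95.13 3.0417

ρ = √(x²+y²) = √(-0.161² + 1.794²) = 1.80121
φ = atan2(y, x) mod 360° = atan2(1.794, -0.161) = 95.1282°
|p|² = ρ² + z² = 1.80121² + 2.144² = 7.84109
κ = 2ρ / |p|² = 2×1.80121 / 7.84109 = 0.45943
θ = 2·atan2(ρ, z) = 2·atan2(1.80121, 2.144) = 1.39746 rad
ℓ = θ/κ = 1.39746/0.45943 = 3.04173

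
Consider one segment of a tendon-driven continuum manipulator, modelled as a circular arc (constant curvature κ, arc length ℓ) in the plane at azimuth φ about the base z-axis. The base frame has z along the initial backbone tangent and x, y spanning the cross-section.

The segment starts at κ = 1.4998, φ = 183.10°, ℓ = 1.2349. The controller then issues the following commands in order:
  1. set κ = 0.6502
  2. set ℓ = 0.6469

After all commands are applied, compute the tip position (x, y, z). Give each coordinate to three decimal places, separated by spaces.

-0.134 -0.007 0.628

initial: κ=1.4998, φ=183.10°, ℓ=1.2349
cmd 1: set κ=0.6502 → (κ,φ,ℓ)=(0.6502,183.10°,1.2349) → tip=(-0.4690,-0.0254,1.1064)
cmd 2: set ℓ=0.6469 → (κ,φ,ℓ)=(0.6502,183.10°,0.6469) → tip=(-0.1339,-0.0072,0.6280)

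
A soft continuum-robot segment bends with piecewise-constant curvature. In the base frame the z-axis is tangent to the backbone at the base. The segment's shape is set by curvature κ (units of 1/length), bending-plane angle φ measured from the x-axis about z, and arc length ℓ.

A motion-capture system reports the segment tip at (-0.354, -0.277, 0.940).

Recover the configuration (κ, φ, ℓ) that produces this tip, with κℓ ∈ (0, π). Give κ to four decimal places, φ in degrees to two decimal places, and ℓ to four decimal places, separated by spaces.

ρ = √(x²+y²) = √(-0.354² + -0.277²) = 0.44949
φ = atan2(y, x) mod 360° = atan2(-0.277, -0.354) = 218.0427°
|p|² = ρ² + z² = 0.44949² + 0.940² = 1.08564
κ = 2ρ / |p|² = 2×0.44949 / 1.08564 = 0.82807
θ = 2·atan2(ρ, z) = 2·atan2(0.44949, 0.940) = 0.89209 rad
ℓ = θ/κ = 0.89209/0.82807 = 1.07731

0.8281 218.04 1.0773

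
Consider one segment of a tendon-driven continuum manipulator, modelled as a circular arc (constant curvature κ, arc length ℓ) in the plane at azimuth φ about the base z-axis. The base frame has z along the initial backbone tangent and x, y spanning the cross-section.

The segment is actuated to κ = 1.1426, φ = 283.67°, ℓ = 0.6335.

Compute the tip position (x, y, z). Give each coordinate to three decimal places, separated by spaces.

0.052 -0.213 0.580

θ = κ·ℓ = 1.1426 × 0.6335 = 0.72384 rad
ρ = (1 − cos θ)/κ = (1 − 0.74927)/1.1426 = 0.21944
z = sin θ / κ = 0.66226/1.1426 = 0.57961
x = ρ cos φ = 0.21944 × cos(283.67°) = 0.05186
y = ρ sin φ = 0.21944 × sin(283.67°) = -0.21322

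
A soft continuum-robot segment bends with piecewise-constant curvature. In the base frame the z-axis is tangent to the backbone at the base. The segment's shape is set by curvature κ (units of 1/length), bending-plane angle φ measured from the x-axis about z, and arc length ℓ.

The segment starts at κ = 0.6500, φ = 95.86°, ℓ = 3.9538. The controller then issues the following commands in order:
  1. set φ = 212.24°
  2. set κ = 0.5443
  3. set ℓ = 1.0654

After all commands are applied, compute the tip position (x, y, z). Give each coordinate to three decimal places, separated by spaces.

initial: κ=0.6500, φ=95.86°, ℓ=3.9538
cmd 1: set φ=212.24° → (κ,φ,ℓ)=(0.6500,212.24°,3.9538) → tip=(-2.3957,-1.5110,0.8323)
cmd 2: set κ=0.5443 → (κ,φ,ℓ)=(0.5443,212.24°,3.9538) → tip=(-2.4072,-1.5182,1.5355)
cmd 3: set ℓ=1.0654 → (κ,φ,ℓ)=(0.5443,212.24°,1.0654) → tip=(-0.2540,-0.1602,1.0067)

-0.254 -0.160 1.007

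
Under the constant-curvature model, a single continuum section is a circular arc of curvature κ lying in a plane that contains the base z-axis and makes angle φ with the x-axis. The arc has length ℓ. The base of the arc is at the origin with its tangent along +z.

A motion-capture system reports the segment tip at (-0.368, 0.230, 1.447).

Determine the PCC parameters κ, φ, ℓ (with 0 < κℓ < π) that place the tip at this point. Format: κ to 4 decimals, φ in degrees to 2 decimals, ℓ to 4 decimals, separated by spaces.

ρ = √(x²+y²) = √(-0.368² + 0.230²) = 0.43396
φ = atan2(y, x) mod 360° = atan2(0.230, -0.368) = 147.9946°
|p|² = ρ² + z² = 0.43396² + 1.447² = 2.28213
κ = 2ρ / |p|² = 2×0.43396 / 2.28213 = 0.38031
θ = 2·atan2(ρ, z) = 2·atan2(0.43396, 1.447) = 0.58274 rad
ℓ = θ/κ = 0.58274/0.38031 = 1.53226

0.3803 147.99 1.5323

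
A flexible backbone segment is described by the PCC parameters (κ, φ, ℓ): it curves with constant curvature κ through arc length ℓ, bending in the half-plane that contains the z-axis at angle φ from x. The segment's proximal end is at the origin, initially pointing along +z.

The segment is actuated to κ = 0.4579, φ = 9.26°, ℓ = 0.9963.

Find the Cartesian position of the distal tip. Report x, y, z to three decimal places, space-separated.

θ = κ·ℓ = 0.4579 × 0.9963 = 0.45621 rad
ρ = (1 − cos θ)/κ = (1 − 0.89773)/0.4579 = 0.22334
z = sin θ / κ = 0.44055/0.4579 = 0.96210
x = ρ cos φ = 0.22334 × cos(9.26°) = 0.22043
y = ρ sin φ = 0.22334 × sin(9.26°) = 0.03594

0.220 0.036 0.962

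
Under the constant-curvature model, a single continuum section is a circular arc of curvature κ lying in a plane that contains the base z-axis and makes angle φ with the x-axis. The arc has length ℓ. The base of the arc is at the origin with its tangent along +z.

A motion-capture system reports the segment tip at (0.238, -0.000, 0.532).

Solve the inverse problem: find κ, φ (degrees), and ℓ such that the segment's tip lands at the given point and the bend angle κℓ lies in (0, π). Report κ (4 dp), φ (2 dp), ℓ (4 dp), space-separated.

ρ = √(x²+y²) = √(0.238² + -0.000²) = 0.23800
φ = atan2(y, x) mod 360° = atan2(-0.000, 0.238) = 0.0000°
|p|² = ρ² + z² = 0.23800² + 0.532² = 0.33967
κ = 2ρ / |p|² = 2×0.23800 / 0.33967 = 1.40137
θ = 2·atan2(ρ, z) = 2·atan2(0.23800, 0.532) = 0.84133 rad
ℓ = θ/κ = 0.84133/1.40137 = 0.60036

1.4014 0.00 0.6004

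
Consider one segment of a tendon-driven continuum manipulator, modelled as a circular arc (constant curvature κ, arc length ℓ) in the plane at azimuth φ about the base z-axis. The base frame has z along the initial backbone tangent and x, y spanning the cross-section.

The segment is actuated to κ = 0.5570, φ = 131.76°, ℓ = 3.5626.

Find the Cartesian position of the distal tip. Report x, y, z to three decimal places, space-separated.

θ = κ·ℓ = 0.5570 × 3.5626 = 1.98437 rad
ρ = (1 − cos θ)/κ = (1 − -0.40188)/0.5570 = 2.51684
z = sin θ / κ = 0.91569/0.5570 = 1.64397
x = ρ cos φ = 2.51684 × cos(131.76°) = -1.67625
y = ρ sin φ = 2.51684 × sin(131.76°) = 1.87742

-1.676 1.877 1.644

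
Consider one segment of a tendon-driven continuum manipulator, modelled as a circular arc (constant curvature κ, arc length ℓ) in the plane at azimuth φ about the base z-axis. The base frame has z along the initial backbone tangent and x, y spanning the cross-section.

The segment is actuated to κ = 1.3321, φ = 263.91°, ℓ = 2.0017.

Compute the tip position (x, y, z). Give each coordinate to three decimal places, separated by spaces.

-0.150 -1.410 0.343

θ = κ·ℓ = 1.3321 × 2.0017 = 2.66646 rad
ρ = (1 − cos θ)/κ = (1 − -0.88923)/1.3321 = 1.41824
z = sin θ / κ = 0.45745/1.3321 = 0.34341
x = ρ cos φ = 1.41824 × cos(263.91°) = -0.15046
y = ρ sin φ = 1.41824 × sin(263.91°) = -1.41023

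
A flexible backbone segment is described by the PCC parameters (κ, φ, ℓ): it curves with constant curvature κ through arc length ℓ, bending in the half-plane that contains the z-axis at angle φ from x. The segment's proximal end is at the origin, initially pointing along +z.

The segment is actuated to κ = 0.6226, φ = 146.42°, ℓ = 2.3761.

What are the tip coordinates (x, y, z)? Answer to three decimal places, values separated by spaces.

-1.216 0.807 1.599

θ = κ·ℓ = 0.6226 × 2.3761 = 1.47936 rad
ρ = (1 − cos θ)/κ = (1 − 0.09131)/0.6226 = 1.45951
z = sin θ / κ = 0.99582/0.6226 = 1.59946
x = ρ cos φ = 1.45951 × cos(146.42°) = -1.21594
y = ρ sin φ = 1.45951 × sin(146.42°) = 0.80726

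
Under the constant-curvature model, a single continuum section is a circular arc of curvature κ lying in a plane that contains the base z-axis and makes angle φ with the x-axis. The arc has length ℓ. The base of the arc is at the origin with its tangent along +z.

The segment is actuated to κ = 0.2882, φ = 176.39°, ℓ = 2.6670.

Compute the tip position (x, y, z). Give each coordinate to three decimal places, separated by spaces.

θ = κ·ℓ = 0.2882 × 2.6670 = 0.76863 rad
ρ = (1 − cos θ)/κ = (1 − 0.71886)/0.2882 = 0.97549
z = sin θ / κ = 0.69515/0.2882 = 2.41204
x = ρ cos φ = 0.97549 × cos(176.39°) = -0.97355
y = ρ sin φ = 0.97549 × sin(176.39°) = 0.06142

-0.974 0.061 2.412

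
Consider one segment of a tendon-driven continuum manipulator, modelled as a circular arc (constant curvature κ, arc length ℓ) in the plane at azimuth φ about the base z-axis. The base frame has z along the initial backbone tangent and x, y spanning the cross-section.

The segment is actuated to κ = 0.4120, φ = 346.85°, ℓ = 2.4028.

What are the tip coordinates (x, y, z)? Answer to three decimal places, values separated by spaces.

1.067 -0.249 2.029

θ = κ·ℓ = 0.4120 × 2.4028 = 0.98995 rad
ρ = (1 − cos θ)/κ = (1 − 0.54873)/0.4120 = 1.09532
z = sin θ / κ = 0.83600/0.4120 = 2.02913
x = ρ cos φ = 1.09532 × cos(346.85°) = 1.06660
y = ρ sin φ = 1.09532 × sin(346.85°) = -0.24919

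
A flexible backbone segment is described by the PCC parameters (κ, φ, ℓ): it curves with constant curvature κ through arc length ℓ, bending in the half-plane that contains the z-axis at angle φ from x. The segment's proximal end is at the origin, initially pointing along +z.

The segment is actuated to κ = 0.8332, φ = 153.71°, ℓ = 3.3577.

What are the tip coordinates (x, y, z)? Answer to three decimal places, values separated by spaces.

θ = κ·ℓ = 0.8332 × 3.3577 = 2.79764 rad
ρ = (1 − cos θ)/κ = (1 − -0.94143)/0.8332 = 2.33009
z = sin θ / κ = 0.33721/0.8332 = 0.40472
x = ρ cos φ = 2.33009 × cos(153.71°) = -2.08907
y = ρ sin φ = 2.33009 × sin(153.71°) = 1.03203

-2.089 1.032 0.405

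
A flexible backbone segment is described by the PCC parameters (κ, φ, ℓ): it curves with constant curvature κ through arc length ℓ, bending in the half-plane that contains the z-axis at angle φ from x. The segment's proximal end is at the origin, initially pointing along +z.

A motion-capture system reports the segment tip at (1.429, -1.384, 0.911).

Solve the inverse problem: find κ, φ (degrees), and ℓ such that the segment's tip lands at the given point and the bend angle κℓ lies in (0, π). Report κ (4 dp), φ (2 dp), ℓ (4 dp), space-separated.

ρ = √(x²+y²) = √(1.429² + -1.384²) = 1.98935
φ = atan2(y, x) mod 360° = atan2(-1.384, 1.429) = 315.9165°
|p|² = ρ² + z² = 1.98935² + 0.911² = 4.78742
κ = 2ρ / |p|² = 2×1.98935 / 4.78742 = 0.83107
θ = 2·atan2(ρ, z) = 2·atan2(1.98935, 0.911) = 2.28272 rad
ℓ = θ/κ = 2.28272/0.83107 = 2.74671

0.8311 315.92 2.7467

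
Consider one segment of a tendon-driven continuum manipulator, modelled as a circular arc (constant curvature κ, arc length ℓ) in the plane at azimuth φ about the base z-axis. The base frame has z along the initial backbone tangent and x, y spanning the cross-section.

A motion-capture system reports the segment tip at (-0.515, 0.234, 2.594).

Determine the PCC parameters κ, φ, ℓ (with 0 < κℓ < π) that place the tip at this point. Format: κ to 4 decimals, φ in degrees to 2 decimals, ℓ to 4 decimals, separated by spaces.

0.1605 155.56 2.6755

ρ = √(x²+y²) = √(-0.515² + 0.234²) = 0.56567
φ = atan2(y, x) mod 360° = atan2(0.234, -0.515) = 155.5644°
|p|² = ρ² + z² = 0.56567² + 2.594² = 7.04882
κ = 2ρ / |p|² = 2×0.56567 / 7.04882 = 0.16050
θ = 2·atan2(ρ, z) = 2·atan2(0.56567, 2.594) = 0.42941 rad
ℓ = θ/κ = 0.42941/0.16050 = 2.67547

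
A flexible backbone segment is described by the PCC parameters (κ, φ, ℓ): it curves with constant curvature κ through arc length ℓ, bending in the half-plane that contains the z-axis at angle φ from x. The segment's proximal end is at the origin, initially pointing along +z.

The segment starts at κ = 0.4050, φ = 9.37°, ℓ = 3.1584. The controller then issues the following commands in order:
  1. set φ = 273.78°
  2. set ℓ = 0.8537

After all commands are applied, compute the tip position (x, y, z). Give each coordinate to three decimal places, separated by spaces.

initial: κ=0.4050, φ=9.37°, ℓ=3.1584
cmd 1: set φ=273.78° → (κ,φ,ℓ)=(0.4050,273.78°,3.1584) → tip=(0.1160,-1.7554,2.3649)
cmd 2: set ℓ=0.8537 → (κ,φ,ℓ)=(0.4050,273.78°,0.8537) → tip=(0.0096,-0.1458,0.8368)

0.010 -0.146 0.837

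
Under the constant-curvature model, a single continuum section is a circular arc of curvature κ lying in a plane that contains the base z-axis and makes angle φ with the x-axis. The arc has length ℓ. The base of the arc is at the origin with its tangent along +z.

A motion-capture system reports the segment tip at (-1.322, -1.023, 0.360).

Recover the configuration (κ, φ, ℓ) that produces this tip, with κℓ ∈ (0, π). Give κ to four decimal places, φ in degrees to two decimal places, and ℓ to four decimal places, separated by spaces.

ρ = √(x²+y²) = √(-1.322² + -1.023²) = 1.67159
φ = atan2(y, x) mod 360° = atan2(-1.023, -1.322) = 217.7337°
|p|² = ρ² + z² = 1.67159² + 0.360² = 2.92381
κ = 2ρ / |p|² = 2×1.67159 / 2.92381 = 1.14343
θ = 2·atan2(ρ, z) = 2·atan2(1.67159, 0.360) = 2.71734 rad
ℓ = θ/κ = 2.71734/1.14343 = 2.37648

1.1434 217.73 2.3765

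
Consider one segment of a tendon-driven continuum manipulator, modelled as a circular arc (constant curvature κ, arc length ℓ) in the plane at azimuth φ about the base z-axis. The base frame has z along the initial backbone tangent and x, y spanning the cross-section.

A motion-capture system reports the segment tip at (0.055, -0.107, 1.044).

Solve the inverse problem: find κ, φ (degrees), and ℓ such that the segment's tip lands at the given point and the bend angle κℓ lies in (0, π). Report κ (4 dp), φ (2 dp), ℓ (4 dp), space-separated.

0.2179 297.20 1.0532

ρ = √(x²+y²) = √(0.055² + -0.107²) = 0.12031
φ = atan2(y, x) mod 360° = atan2(-0.107, 0.055) = 297.2040°
|p|² = ρ² + z² = 0.12031² + 1.044² = 1.10441
κ = 2ρ / |p|² = 2×0.12031 / 1.10441 = 0.21787
θ = 2·atan2(ρ, z) = 2·atan2(0.12031, 1.044) = 0.22946 rad
ℓ = θ/κ = 0.22946/0.21787 = 1.05322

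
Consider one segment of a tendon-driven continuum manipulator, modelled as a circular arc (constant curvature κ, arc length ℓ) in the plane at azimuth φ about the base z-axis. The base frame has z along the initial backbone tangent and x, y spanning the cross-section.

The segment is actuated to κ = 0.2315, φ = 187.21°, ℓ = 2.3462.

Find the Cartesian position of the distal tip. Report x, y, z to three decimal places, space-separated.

θ = κ·ℓ = 0.2315 × 2.3462 = 0.54315 rad
ρ = (1 − cos θ)/κ = (1 − 0.85609)/0.2315 = 0.62165
z = sin θ / κ = 0.51683/0.2315 = 2.23253
x = ρ cos φ = 0.62165 × cos(187.21°) = -0.61674
y = ρ sin φ = 0.62165 × sin(187.21°) = -0.07802

-0.617 -0.078 2.233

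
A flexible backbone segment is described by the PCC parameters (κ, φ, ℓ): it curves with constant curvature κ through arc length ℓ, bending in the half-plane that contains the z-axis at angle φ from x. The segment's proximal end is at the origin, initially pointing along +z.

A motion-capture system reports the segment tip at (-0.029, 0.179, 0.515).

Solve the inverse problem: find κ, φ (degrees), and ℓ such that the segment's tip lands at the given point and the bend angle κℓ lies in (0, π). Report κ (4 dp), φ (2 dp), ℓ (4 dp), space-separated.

ρ = √(x²+y²) = √(-0.029² + 0.179²) = 0.18133
φ = atan2(y, x) mod 360° = atan2(0.179, -0.029) = 99.2026°
|p|² = ρ² + z² = 0.18133² + 0.515² = 0.29811
κ = 2ρ / |p|² = 2×0.18133 / 0.29811 = 1.21657
θ = 2·atan2(ρ, z) = 2·atan2(0.18133, 0.515) = 0.67710 rad
ℓ = θ/κ = 0.67710/1.21657 = 0.55656

1.2166 99.20 0.5566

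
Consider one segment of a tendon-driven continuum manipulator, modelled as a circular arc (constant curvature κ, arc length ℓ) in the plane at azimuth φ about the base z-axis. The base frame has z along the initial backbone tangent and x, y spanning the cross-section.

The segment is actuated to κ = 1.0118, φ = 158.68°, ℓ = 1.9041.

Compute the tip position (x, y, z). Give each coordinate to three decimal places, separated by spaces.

-1.241 0.484 0.926

θ = κ·ℓ = 1.0118 × 1.9041 = 1.92657 rad
ρ = (1 − cos θ)/κ = (1 − -0.34831)/1.0118 = 1.33259
z = sin θ / κ = 0.93738/1.0118 = 0.92645
x = ρ cos φ = 1.33259 × cos(158.68°) = -1.24139
y = ρ sin φ = 1.33259 × sin(158.68°) = 0.48450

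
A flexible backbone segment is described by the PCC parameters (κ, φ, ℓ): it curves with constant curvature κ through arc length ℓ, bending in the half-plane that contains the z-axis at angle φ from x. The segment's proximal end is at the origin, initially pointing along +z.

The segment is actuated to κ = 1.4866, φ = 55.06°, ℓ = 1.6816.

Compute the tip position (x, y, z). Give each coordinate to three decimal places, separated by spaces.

θ = κ·ℓ = 1.4866 × 1.6816 = 2.49987 rad
ρ = (1 − cos θ)/κ = (1 − -0.80106)/1.4866 = 1.21153
z = sin θ / κ = 0.59858/1.4866 = 0.40265
x = ρ cos φ = 1.21153 × cos(55.06°) = 0.69387
y = ρ sin φ = 1.21153 × sin(55.06°) = 0.99316

0.694 0.993 0.403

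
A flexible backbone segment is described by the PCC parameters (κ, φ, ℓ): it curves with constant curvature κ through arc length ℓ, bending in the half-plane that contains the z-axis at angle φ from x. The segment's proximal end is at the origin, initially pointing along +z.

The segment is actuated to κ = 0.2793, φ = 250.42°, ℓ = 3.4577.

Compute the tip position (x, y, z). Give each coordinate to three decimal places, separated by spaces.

-0.517 -1.455 2.945

θ = κ·ℓ = 0.2793 × 3.4577 = 0.96574 rad
ρ = (1 − cos θ)/κ = (1 − 0.56881)/0.2793 = 1.54382
z = sin θ / κ = 0.82247/0.2793 = 2.94475
x = ρ cos φ = 1.54382 × cos(250.42°) = -0.51737
y = ρ sin φ = 1.54382 × sin(250.42°) = -1.45454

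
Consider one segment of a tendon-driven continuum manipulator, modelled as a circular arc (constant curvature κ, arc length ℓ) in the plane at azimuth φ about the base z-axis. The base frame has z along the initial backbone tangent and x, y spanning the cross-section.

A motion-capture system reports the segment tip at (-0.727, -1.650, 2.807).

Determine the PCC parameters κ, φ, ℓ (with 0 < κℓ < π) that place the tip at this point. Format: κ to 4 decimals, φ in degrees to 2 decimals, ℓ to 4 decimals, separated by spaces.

0.3240 246.22 3.5246

ρ = √(x²+y²) = √(-0.727² + -1.650²) = 1.80306
φ = atan2(y, x) mod 360° = atan2(-1.650, -0.727) = 246.2214°
|p|² = ρ² + z² = 1.80306² + 2.807² = 11.13028
κ = 2ρ / |p|² = 2×1.80306 / 11.13028 = 0.32399
θ = 2·atan2(ρ, z) = 2·atan2(1.80306, 2.807) = 1.14195 rad
ℓ = θ/κ = 1.14195/0.32399 = 3.52462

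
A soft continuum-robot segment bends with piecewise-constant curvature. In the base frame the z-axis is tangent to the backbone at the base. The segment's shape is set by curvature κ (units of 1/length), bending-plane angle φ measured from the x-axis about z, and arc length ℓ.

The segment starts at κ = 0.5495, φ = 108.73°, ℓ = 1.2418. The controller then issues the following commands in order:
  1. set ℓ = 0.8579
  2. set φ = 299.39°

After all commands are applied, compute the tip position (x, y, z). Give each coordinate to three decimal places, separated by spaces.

0.097 -0.173 0.826

initial: κ=0.5495, φ=108.73°, ℓ=1.2418
cmd 1: set ℓ=0.8579 → (κ,φ,ℓ)=(0.5495,108.73°,0.8579) → tip=(-0.0637,0.1880,0.8265)
cmd 2: set φ=299.39° → (κ,φ,ℓ)=(0.5495,299.39°,0.8579) → tip=(0.0974,-0.1730,0.8265)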